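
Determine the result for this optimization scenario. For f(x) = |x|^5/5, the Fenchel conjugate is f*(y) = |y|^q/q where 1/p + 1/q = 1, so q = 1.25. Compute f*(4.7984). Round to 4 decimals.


The conjugate exponent q satisfies 1/p + 1/q = 1.
p = 5, so q = 5/(5 - 1) = 1.25
|y|^q = 4.7984^1.25 = 7.1018
f*(4.7984) = 7.1018 / 1.25 = 5.6815


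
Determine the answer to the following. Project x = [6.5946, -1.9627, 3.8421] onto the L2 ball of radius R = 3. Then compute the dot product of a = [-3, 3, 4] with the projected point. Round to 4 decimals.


Step 1: Compute ||x|| (intermediates to 6 decimals).
||x|| = sqrt(6.5946^2 + (-1.9627)^2 + 3.8421^2) = 7.880525
Step 2: Project.
Since ||x|| > R, scale = R/||x|| = 3/7.880525 = 0.380685, proj(x) = scale * x
proj(x) = [2.510465, -0.74717, 1.46263]
Step 3: Dot product.
a^T * proj(x) = -3*2.510465 + 3*(-0.74717) + 4*1.46263 = -3.9224


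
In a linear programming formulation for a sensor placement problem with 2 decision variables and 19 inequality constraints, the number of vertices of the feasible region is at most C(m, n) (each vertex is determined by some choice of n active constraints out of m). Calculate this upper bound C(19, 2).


Each vertex corresponds to some choice of n active constraints out of m, so the number of vertices is at most C(m, n) = m! / (n!(m-n)!).
m = 19, n = 2
Numerator: 19 * 18
Denominator: 2! = 2
C(19, 2) = 171


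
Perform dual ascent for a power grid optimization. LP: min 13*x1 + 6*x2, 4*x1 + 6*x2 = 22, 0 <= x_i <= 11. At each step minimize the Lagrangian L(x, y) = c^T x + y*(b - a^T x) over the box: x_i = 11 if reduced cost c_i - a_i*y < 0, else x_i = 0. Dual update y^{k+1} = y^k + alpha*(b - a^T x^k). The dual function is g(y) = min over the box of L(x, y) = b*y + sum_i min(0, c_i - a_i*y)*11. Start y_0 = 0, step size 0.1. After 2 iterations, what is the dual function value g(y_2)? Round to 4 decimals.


Dual ascent for LP: min 13*x1 + 6*x2, 4*x1 + 6*x2 = 22, 0 <= x_i <= 11
Step 1: y^k = 0.0, reduced costs: (13.0, 6.0)
  x^k = (0.0, 0.0), subgradient = b - a^T x = 22.0
  y^{k+1} = 0.0 + 0.1*22.0 = 2.2
Step 2: y^k = 2.2, reduced costs: (4.2, -7.2)
  x^k = (0.0, 11.0), subgradient = b - a^T x = -44.0
  y^{k+1} = 2.2 + 0.1*-44.0 = -2.2
Dual objective at y_2 = -2.2: reduced costs (21.8, 19.2), box minimizer x = (0.0, 0.0)
g(y_2) = b*y + (c1 - a1*y)*x1 + (c2 - a2*y)*x2 = 22*(-2.2) + 21.8*0.0 + 19.2*0.0 = -48.4 + 0.0 + 0.0 = -48.4


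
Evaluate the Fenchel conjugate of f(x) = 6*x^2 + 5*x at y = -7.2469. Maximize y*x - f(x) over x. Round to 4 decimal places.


f*(y) = sup_x {y*x - a*x^2 - b*x} = sup_x {(y-b)*x - a*x^2}
FOC: (y - b) - 2a*x = 0 => x* = (y - b)/(2a)
x* = (-7.2469 - 5)/(2*6) = -1.0206
f*(-7.2469) = (y-b)^2/(4a) = (-7.2469 - 5)^2/(4*6)
= 149.9866/24 = 6.2494


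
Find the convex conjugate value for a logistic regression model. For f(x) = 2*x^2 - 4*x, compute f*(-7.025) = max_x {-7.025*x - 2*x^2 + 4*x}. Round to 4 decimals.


f*(y) = sup_x {y*x - a*x^2 - b*x} = sup_x {(y-b)*x - a*x^2}
FOC: (y - b) - 2a*x = 0 => x* = (y - b)/(2a)
x* = (-7.025 + 4)/(2*2) = -0.7563
f*(-7.025) = (y-b)^2/(4a) = (-7.025 + 4)^2/(4*2)
= 9.1506/8 = 1.1438


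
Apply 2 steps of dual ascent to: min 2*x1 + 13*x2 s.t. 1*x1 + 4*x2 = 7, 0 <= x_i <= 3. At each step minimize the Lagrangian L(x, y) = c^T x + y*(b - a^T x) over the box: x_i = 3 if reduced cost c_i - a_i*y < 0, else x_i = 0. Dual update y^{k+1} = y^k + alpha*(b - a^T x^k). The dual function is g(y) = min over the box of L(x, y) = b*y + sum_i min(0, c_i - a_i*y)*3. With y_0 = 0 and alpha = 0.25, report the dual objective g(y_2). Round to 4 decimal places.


Dual ascent for LP: min 2*x1 + 13*x2, 1*x1 + 4*x2 = 7, 0 <= x_i <= 3
Step 1: y^k = 0.0, reduced costs: (2.0, 13.0)
  x^k = (0.0, 0.0), subgradient = b - a^T x = 7.0
  y^{k+1} = 0.0 + 0.25*7.0 = 1.75
Step 2: y^k = 1.75, reduced costs: (0.25, 6.0)
  x^k = (0.0, 0.0), subgradient = b - a^T x = 7.0
  y^{k+1} = 1.75 + 0.25*7.0 = 3.5
Dual objective at y_2 = 3.5: reduced costs (-1.5, -1.0), box minimizer x = (3.0, 3.0)
g(y_2) = b*y + (c1 - a1*y)*x1 + (c2 - a2*y)*x2 = 7*3.5 + (-1.5)*3.0 + (-1.0)*3.0 = 24.5 - 4.5 - 3.0 = 17.0


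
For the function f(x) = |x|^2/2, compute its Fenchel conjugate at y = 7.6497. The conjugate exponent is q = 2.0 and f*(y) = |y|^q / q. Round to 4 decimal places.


The conjugate exponent q satisfies 1/p + 1/q = 1.
p = 2, so q = 2/(2 - 1) = 2.0
|y|^q = 7.6497^2.0 = 58.5179
f*(7.6497) = 58.5179 / 2.0 = 29.259


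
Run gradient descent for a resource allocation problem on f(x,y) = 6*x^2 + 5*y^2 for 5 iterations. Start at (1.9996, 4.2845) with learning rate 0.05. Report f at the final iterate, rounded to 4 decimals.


Gradient descent on f(x,y) = 6*x^2 + 5*y^2.
Starting point: (1.9996, 4.2845), alpha = 0.05
Step 1: grad_x = 2*6*1.9996 = 23.9952, grad_y = 2*5*4.2845 = 42.845
  x_1 = 1.9996 - 0.05*23.9952 = 0.7998
  y_1 = 4.2845 - 0.05*42.845 = 2.1423
Step 2: grad_x = 2*6*0.7998 = 9.5981, grad_y = 2*5*2.1423 = 21.4225
  x_2 = 0.7998 - 0.05*9.5981 = 0.3199
  y_2 = 2.1423 - 0.05*21.4225 = 1.0711
Step 3: grad_x = 2*6*0.3199 = 3.8392, grad_y = 2*5*1.0711 = 10.7113
  x_3 = 0.3199 - 0.05*3.8392 = 0.128
  y_3 = 1.0711 - 0.05*10.7113 = 0.5356
Step 4: grad_x = 2*6*0.128 = 1.5357, grad_y = 2*5*0.5356 = 5.3556
  x_4 = 0.128 - 0.05*1.5357 = 0.0512
  y_4 = 0.5356 - 0.05*5.3556 = 0.2678
Step 5: grad_x = 2*6*0.0512 = 0.6143, grad_y = 2*5*0.2678 = 2.6778
  x_5 = 0.0512 - 0.05*0.6143 = 0.0205
  y_5 = 0.2678 - 0.05*2.6778 = 0.1339
f(0.0205, 0.1339) = 6*0.0205^2 + 5*0.1339^2 = 0.0921


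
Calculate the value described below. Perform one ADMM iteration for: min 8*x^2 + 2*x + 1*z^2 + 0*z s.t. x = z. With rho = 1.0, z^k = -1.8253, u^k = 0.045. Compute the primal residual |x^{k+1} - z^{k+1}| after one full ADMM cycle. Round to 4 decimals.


ADMM iteration with rho = 1.0, z^k = -1.8253, u^k = 0.045
Step 1: x-update.
Minimize 8*x^2 + 2*x + (1.0/2)*(x + 1.8253 + 0.045)^2
FOC: (2*8 + 1.0)*x = -2 + 1.0*(-1.8253 - 0.045)
x^{k+1} = -0.2277
Step 2: z-update.
Minimize 1*z^2 + 0*z + (1.0/2)*(-0.2277 - z + 0.045)^2
FOC: (2*1 + 1.0)*z = 0 + 1.0*(-0.2277 + 0.045)
z^{k+1} = -0.0609
Step 3: u-update.
u^{k+1} = 0.045 - 0.2277 + 0.0609 = -0.1218
Step 4: Primal residual = |-0.2277 + 0.0609| = 0.1668


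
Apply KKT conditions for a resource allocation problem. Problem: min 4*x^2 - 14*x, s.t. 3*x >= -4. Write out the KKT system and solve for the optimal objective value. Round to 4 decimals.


Step 1: Try lambda = 0 (constraint inactive).
Stationarity: 2*4*x - 14 = 0
x* = 14/(2*4) = 1.75
Check constraint: 3*1.75 = 5.25 >= -4 -- satisfied.
Step 2: Compute optimal value.
f(x*) = 4*1.75^2 - 14*1.75 = -12.25


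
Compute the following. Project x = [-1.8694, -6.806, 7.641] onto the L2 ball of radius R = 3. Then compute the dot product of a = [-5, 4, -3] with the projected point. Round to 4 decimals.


Step 1: Compute ||x|| (intermediates to 6 decimals).
||x|| = sqrt((-1.8694)^2 + (-6.806)^2 + 7.641^2) = 10.401979
Step 2: Project.
Since ||x|| > R, scale = R/||x|| = 3/10.401979 = 0.288407, proj(x) = scale * x
proj(x) = [-0.539148, -1.962898, 2.203718]
Step 3: Dot product.
a^T * proj(x) = -5*(-0.539148) + 4*(-1.962898) - 3*2.203718 = -11.767


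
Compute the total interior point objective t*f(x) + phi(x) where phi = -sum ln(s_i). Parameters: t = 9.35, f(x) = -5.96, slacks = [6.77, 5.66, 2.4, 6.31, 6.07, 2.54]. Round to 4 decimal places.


Step 1: Compute log-barrier.
ln values: [1.9125, 1.7334, 0.8755, 1.8421, 1.8034, 0.9322]
phi = -(1.9125 + 1.7334 + 0.8755 + 1.8421 + 1.8034 + 0.9322) = -9.0991
Step 2: Compute augmented objective.
t*f(x) = 9.35*-5.96 = -55.726
Total = -55.726 - 9.0991 = -64.8251


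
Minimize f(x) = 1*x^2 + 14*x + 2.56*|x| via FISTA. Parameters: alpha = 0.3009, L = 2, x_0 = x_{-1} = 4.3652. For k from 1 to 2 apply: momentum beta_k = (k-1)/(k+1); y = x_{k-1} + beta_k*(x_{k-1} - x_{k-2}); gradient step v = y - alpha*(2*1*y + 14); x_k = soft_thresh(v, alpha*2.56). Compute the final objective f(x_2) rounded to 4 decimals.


FISTA on f(x) = 1*x^2 + 14*x + 2.56*|x|
L = 2, alpha = 0.3009
Iteration 1: beta = 0.0, y = 4.3652 + 0.0*(4.3652 - 4.3652) = 4.3652
  grad(y) = 22.7304, v = y - alpha*grad = -2.4744
  prox(v) = soft_thresh(-2.4744, 0.7703) = -1.7041
Iteration 2: beta = 0.3333, y = -1.7041 + 0.3333*(-1.7041 - 4.3652) = -3.7272
  grad(y) = 6.5457, v = y - alpha*grad = -5.6968
  prox(v) = soft_thresh(-5.6968, 0.7703) = -4.9265
f(x_2) = 1*(-4.9265)^2 + 14*(-4.9265) + 2.56*|-4.9265| = -32.0887


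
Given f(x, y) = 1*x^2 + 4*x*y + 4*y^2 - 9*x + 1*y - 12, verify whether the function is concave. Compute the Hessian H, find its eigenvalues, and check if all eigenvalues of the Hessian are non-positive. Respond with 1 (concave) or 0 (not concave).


The Hessian of f(x,y) = 1*x^2 + 4*x*y + 4*y^2 - 9*x + 1*y - 12 is:
H = [[2, 4], [4, 8]]
Trace = 2 + 8 = 10
Determinant = 2*8 - (4)^2 = 0
Discriminant = (10)^2 - 4*0 = 100.0
Eigenvalues: lambda_1 = 0.0, lambda_2 = 10.0
The function is not concave.

0


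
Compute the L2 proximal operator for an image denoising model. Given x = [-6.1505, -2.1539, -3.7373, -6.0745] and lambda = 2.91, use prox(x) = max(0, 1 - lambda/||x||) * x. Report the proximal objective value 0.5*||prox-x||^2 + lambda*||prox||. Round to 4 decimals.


Step 1: Compute ||x||.
||x|| = 9.661
Step 2: Compute scaling factor.
scale = max(0, 1 - 2.91/9.661) = 0.6988
Step 3: prox(x) = [-4.2979, -1.5051, -2.6116, -4.2448]
||prox(x)|| = 6.751
Step 4: Proximal objective.
0.5*||prox-x||^2 = 4.2341
lambda*||prox|| = 19.6454
Total = 23.8795


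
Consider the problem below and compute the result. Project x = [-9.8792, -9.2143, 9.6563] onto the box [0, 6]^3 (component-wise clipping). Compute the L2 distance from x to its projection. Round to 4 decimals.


Project each component onto [0, 6].
clip(-9.8792) = 0.0, clip(-9.2143) = 0.0, clip(9.6563) = 6.0
Projection = [0.0, 0.0, 6.0]
Squared diffs: [97.5986, 84.9033, 13.3685]
Distance = sqrt(195.8704) = 13.9954


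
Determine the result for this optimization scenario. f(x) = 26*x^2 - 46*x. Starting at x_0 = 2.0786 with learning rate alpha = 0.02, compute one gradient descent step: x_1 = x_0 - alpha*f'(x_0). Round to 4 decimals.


We compute the gradient at x_0 and apply the update.
f'(x) = 52*x - 46
f'(2.0786) = 52*2.0786 - 46 = 62.0872
x_1 = 2.0786 - 0.02*62.0872 = 0.8369


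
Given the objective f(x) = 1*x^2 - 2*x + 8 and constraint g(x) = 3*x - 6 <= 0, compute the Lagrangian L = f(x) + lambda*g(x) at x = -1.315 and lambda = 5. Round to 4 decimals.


Step 1: Evaluate f(x).
f(-1.315) = 1*(-1.315)^2 - 2*(-1.315) + 8 = 12.3592
Step 2: Evaluate g(x).
g(-1.315) = 3*-1.315 - 6 = -9.945
Step 3: Compute Lagrangian.
L = 12.3592 + 5*-9.945 = -37.3658


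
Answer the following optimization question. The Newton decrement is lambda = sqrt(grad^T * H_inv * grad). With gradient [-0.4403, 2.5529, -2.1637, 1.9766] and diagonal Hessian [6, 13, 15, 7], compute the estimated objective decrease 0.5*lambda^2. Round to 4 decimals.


Step 1: H is diagonal, so H^(-1) * g = [-0.0734, 0.1964, -0.1442, 0.2824].
Step 2: g^T H^(-1) g = sum_i g_i^2 / H_ii
  = (-0.4403)^2/6 + (2.5529)^2/13 + (-2.1637)^2/15 + (1.9766)^2/7
  = 0.0323 + 0.5013 + 0.3121 + 0.5581 = 1.4039
Step 3: Objective decrease = 0.5 * g^T H^(-1) g = 0.7019


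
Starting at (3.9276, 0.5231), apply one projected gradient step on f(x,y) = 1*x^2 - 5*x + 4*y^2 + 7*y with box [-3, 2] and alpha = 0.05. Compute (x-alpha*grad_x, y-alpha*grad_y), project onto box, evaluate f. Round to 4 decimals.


Step 1: Compute gradient at (3.9276, 0.5231).
grad_x = 2*1*3.9276 - 5 = 2.8552
grad_y = 2*4*0.5231 + 7 = 11.1848
Step 2: Gradient step.
x_raw = 3.9276 - 0.05*2.8552 = 3.7848
y_raw = 0.5231 - 0.05*11.1848 = -0.0361
Step 3: Project onto [-3, 2].
x_proj = clip(3.7848) = 2.0
y_proj = clip(-0.0361) = -0.0361
Step 4: Evaluate f.
f(2.0, -0.0361) = -6.2478


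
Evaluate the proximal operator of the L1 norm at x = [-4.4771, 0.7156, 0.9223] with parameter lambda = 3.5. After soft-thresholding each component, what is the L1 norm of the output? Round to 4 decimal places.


Soft-thresholding with lambda = 3.5:
prox(-4.4771) = sign(-4.4771)*max(|-4.4771| - 3.5, 0) = -0.9771
prox(0.7156) = sign(0.7156)*max(|0.7156| - 3.5, 0) = 0.0
prox(0.9223) = sign(0.9223)*max(|0.9223| - 3.5, 0) = 0.0
prox(x) = [-0.9771, 0.0, 0.0]
||prox(x)||_1 = 0.9771 + 0.0 + 0.0 = 0.9771


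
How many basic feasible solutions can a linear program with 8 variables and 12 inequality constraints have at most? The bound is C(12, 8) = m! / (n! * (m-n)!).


Each vertex corresponds to some choice of n active constraints out of m, so the number of vertices is at most C(m, n) = m! / (n!(m-n)!).
m = 12, n = 8
Numerator: 12 * 11 * 10 * 9 * 8 * 7 * 6 * 5
Denominator: 8! = 40320
C(12, 8) = 495


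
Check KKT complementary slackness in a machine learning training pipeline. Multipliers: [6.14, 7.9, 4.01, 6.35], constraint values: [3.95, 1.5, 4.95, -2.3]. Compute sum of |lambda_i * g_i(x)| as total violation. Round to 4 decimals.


KKT complementary slackness check:
lambda_1 * g_1 = 6.14 * 3.95 = 24.253
lambda_2 * g_2 = 7.9 * 1.5 = 11.85
lambda_3 * g_3 = 4.01 * 4.95 = 19.8495
lambda_4 * g_4 = 6.35 * -2.3 = -14.605
Total violation = 24.253 + 11.85 + 19.8495 + 14.605 = 70.5575


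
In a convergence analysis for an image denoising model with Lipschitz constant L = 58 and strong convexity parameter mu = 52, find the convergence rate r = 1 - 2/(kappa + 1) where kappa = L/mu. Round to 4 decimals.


Step 1: Compute the condition number.
kappa = L/mu = 58/52 = 1.1154
Step 2: Compute the convergence rate.
r = 1 - 2/(kappa + 1) = 1 - 2*mu/(L + mu) = (L - mu)/(L + mu) = 6/110 = 0.0545


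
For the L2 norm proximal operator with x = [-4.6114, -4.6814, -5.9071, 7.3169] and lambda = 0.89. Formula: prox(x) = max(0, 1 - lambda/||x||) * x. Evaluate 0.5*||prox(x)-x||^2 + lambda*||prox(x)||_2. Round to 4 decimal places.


Step 1: Compute ||x||.
||x|| = 11.4722
Step 2: Compute scaling factor.
scale = max(0, 1 - 0.89/11.4722) = 0.9224
Step 3: prox(x) = [-4.2537, -4.3182, -5.4488, 6.7493]
||prox(x)|| = 10.5822
Step 4: Proximal objective.
0.5*||prox-x||^2 = 0.3961
lambda*||prox|| = 9.4182
Total = 9.8142


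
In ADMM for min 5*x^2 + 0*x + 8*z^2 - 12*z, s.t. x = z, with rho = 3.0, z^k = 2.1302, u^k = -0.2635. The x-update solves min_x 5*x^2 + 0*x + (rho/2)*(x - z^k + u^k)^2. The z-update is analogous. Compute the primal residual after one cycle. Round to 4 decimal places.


ADMM iteration with rho = 3.0, z^k = 2.1302, u^k = -0.2635
Step 1: x-update.
Minimize 5*x^2 + 0*x + (3.0/2)*(x - 2.1302 - 0.2635)^2
FOC: (2*5 + 3.0)*x = 0 + 3.0*(2.1302 + 0.2635)
x^{k+1} = 0.5524
Step 2: z-update.
Minimize 8*z^2 - 12*z + (3.0/2)*(0.5524 - z - 0.2635)^2
FOC: (2*8 + 3.0)*z = 12 + 3.0*(0.5524 - 0.2635)
z^{k+1} = 0.6772
Step 3: u-update.
u^{k+1} = -0.2635 + 0.5524 - 0.6772 = -0.3883
Step 4: Primal residual = |0.5524 - 0.6772| = 0.1248


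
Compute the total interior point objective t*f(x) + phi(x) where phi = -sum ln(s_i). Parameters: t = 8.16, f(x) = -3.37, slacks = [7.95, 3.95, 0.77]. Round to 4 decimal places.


Step 1: Compute log-barrier.
ln values: [2.0732, 1.3737, -0.2614]
phi = -(2.0732 + 1.3737 - 0.2614) = -3.1855
Step 2: Compute augmented objective.
t*f(x) = 8.16*-3.37 = -27.4992
Total = -27.4992 - 3.1855 = -30.6847


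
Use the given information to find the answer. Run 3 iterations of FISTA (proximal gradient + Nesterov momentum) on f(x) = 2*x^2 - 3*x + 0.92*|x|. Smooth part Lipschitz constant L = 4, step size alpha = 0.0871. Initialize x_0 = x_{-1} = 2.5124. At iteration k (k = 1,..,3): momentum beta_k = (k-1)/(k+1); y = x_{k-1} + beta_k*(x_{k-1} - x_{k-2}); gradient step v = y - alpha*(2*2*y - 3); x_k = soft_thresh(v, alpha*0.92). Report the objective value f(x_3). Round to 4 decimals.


FISTA on f(x) = 2*x^2 - 3*x + 0.92*|x|
L = 4, alpha = 0.0871
Iteration 1: beta = 0.0, y = 2.5124 + 0.0*(2.5124 - 2.5124) = 2.5124
  grad(y) = 7.0496, v = y - alpha*grad = 1.8984
  prox(v) = soft_thresh(1.8984, 0.0801) = 1.8182
Iteration 2: beta = 0.3333, y = 1.8182 + 0.3333*(1.8182 - 2.5124) = 1.5869
  grad(y) = 3.3475, v = y - alpha*grad = 1.2953
  prox(v) = soft_thresh(1.2953, 0.0801) = 1.2152
Iteration 3: beta = 0.5, y = 1.2152 + 0.5*(1.2152 - 1.8182) = 0.9136
  grad(y) = 0.6545, v = y - alpha*grad = 0.8566
  prox(v) = soft_thresh(0.8566, 0.0801) = 0.7765
f(x_3) = 2*0.7765^2 - 3*0.7765 + 0.92*|0.7765| = -0.4092


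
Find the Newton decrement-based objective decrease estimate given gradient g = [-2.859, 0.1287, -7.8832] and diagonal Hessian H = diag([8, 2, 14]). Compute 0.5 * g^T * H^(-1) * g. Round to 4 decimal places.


Step 1: H is diagonal, so H^(-1) * g = [-0.3574, 0.0644, -0.5631].
Step 2: g^T H^(-1) g = sum_i g_i^2 / H_ii
  = (-2.859)^2/8 + (0.1287)^2/2 + (-7.8832)^2/14
  = 1.0217 + 0.0083 + 4.4389 = 5.4689
Step 3: Objective decrease = 0.5 * g^T H^(-1) g = 2.7345


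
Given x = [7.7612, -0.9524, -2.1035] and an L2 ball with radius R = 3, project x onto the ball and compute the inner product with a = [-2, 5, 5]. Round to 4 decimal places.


Step 1: Compute ||x|| (intermediates to 6 decimals).
||x|| = sqrt(7.7612^2 + (-0.9524)^2 + (-2.1035)^2) = 8.097407
Step 2: Project.
Since ||x|| > R, scale = R/||x|| = 3/8.097407 = 0.370489, proj(x) = scale * x
proj(x) = [2.875439, -0.352854, -0.779324]
Step 3: Dot product.
a^T * proj(x) = -2*2.875439 + 5*(-0.352854) + 5*(-0.779324) = -11.4118


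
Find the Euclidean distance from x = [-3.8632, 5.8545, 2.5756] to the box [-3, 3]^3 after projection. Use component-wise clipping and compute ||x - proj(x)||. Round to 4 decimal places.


Project each component onto [-3, 3].
clip(-3.8632) = -3.0, clip(5.8545) = 3.0, clip(2.5756) = 2.5756
Projection = [-3.0, 3.0, 2.5756]
Squared diffs: [0.7451, 8.1482, 0.0]
Distance = sqrt(8.8933) = 2.9822


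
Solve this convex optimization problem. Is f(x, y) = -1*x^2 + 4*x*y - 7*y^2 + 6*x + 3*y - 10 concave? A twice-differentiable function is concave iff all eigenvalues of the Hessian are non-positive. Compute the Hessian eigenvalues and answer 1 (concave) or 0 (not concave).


The Hessian of f(x,y) = -1*x^2 + 4*x*y - 7*y^2 + 6*x + 3*y - 10 is:
H = [[-2, 4], [4, -14]]
Trace = -2 - 14 = -16
Determinant = -2*-14 - (4)^2 = 12
Discriminant = (-16)^2 - 4*12 = 208.0
Eigenvalues: lambda_1 = -15.2111, lambda_2 = -0.7889
The function is concave.

1


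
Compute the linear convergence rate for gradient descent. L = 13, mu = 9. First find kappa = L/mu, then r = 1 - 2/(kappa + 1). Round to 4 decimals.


Step 1: Compute the condition number.
kappa = L/mu = 13/9 = 1.4444
Step 2: Compute the convergence rate.
r = 1 - 2/(kappa + 1) = 1 - 2*mu/(L + mu) = (L - mu)/(L + mu) = 4/22 = 0.1818


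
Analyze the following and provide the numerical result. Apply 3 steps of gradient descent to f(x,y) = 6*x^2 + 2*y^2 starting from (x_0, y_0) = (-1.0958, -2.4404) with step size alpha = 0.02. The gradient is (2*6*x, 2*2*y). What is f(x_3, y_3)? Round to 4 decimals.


Gradient descent on f(x,y) = 6*x^2 + 2*y^2.
Starting point: (-1.0958, -2.4404), alpha = 0.02
Step 1: grad_x = 2*6*-1.0958 = -13.1496, grad_y = 2*2*-2.4404 = -9.7616
  x_1 = -1.0958 - 0.02*-13.1496 = -0.8328
  y_1 = -2.4404 - 0.02*-9.7616 = -2.2452
Step 2: grad_x = 2*6*-0.8328 = -9.9937, grad_y = 2*2*-2.2452 = -8.9807
  x_2 = -0.8328 - 0.02*-9.9937 = -0.6329
  y_2 = -2.2452 - 0.02*-8.9807 = -2.0656
Step 3: grad_x = 2*6*-0.6329 = -7.5952, grad_y = 2*2*-2.0656 = -8.2622
  x_3 = -0.6329 - 0.02*-7.5952 = -0.481
  y_3 = -2.0656 - 0.02*-8.2622 = -1.9003
f(-0.481, -1.9003) = 6*(-0.481)^2 + 2*(-1.9003)^2 = 8.6107


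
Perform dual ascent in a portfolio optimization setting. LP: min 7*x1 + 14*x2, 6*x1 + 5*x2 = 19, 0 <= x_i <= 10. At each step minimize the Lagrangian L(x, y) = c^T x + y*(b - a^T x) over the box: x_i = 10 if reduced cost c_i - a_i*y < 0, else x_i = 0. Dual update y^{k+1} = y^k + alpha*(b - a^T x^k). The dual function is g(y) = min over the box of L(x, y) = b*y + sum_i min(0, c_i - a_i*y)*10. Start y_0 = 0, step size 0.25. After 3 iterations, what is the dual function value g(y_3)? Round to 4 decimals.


Dual ascent for LP: min 7*x1 + 14*x2, 6*x1 + 5*x2 = 19, 0 <= x_i <= 10
Step 1: y^k = 0.0, reduced costs: (7.0, 14.0)
  x^k = (0.0, 0.0), subgradient = b - a^T x = 19.0
  y^{k+1} = 0.0 + 0.25*19.0 = 4.75
Step 2: y^k = 4.75, reduced costs: (-21.5, -9.75)
  x^k = (10.0, 10.0), subgradient = b - a^T x = -91.0
  y^{k+1} = 4.75 + 0.25*-91.0 = -18.0
Step 3: y^k = -18.0, reduced costs: (115.0, 104.0)
  x^k = (0.0, 0.0), subgradient = b - a^T x = 19.0
  y^{k+1} = -18.0 + 0.25*19.0 = -13.25
Dual objective at y_3 = -13.25: reduced costs (86.5, 80.25), box minimizer x = (0.0, 0.0)
g(y_3) = b*y + (c1 - a1*y)*x1 + (c2 - a2*y)*x2 = 19*(-13.25) + 86.5*0.0 + 80.25*0.0 = -251.75 + 0.0 + 0.0 = -251.75


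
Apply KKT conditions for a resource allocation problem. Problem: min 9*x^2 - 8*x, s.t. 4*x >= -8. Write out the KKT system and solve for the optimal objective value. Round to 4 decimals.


Step 1: Try lambda = 0 (constraint inactive).
Stationarity: 2*9*x - 8 = 0
x* = 8/(2*9) = 4/9 = 0.4444 (rounded; the exact value 4/9 is used below)
Check constraint: 4*0.4444 = 1.7776 >= -8 -- satisfied.
Step 2: Compute optimal value.
f(x*) = 9*(4/9)^2 - 8*(4/9) = -1.7778


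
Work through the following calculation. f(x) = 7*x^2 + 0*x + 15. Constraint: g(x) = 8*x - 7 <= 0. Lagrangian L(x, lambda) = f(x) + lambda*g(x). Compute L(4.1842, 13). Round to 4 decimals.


Step 1: Evaluate f(x).
f(4.1842) = 7*4.1842^2 + 0*4.1842 + 15 = 137.5527
Step 2: Evaluate g(x).
g(4.1842) = 8*4.1842 - 7 = 26.4736
Step 3: Compute Lagrangian.
L = 137.5527 + 13*26.4736 = 481.7095


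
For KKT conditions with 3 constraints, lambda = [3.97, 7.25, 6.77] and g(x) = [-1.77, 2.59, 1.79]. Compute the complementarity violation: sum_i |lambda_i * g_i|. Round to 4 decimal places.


KKT complementary slackness check:
lambda_1 * g_1 = 3.97 * -1.77 = -7.0269
lambda_2 * g_2 = 7.25 * 2.59 = 18.7775
lambda_3 * g_3 = 6.77 * 1.79 = 12.1183
Total violation = 7.0269 + 18.7775 + 12.1183 = 37.9227


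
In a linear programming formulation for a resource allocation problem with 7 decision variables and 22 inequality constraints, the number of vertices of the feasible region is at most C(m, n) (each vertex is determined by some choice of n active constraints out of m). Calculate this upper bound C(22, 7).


Each vertex corresponds to some choice of n active constraints out of m, so the number of vertices is at most C(m, n) = m! / (n!(m-n)!).
m = 22, n = 7
Numerator: 22 * 21 * 20 * 19 * 18 * 17 * 16
Denominator: 7! = 5040
C(22, 7) = 170544


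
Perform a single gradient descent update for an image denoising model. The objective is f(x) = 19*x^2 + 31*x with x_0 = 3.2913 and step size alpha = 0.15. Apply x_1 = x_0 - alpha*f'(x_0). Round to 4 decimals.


We compute the gradient at x_0 and apply the update.
f'(x) = 38*x + 31
f'(3.2913) = 38*3.2913 + 31 = 156.0694
x_1 = 3.2913 - 0.15*156.0694 = -20.1191


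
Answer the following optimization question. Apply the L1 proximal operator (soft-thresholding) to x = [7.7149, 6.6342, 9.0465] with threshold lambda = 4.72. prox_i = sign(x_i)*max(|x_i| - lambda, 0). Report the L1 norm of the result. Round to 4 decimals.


Soft-thresholding with lambda = 4.72:
prox(7.7149) = sign(7.7149)*max(|7.7149| - 4.72, 0) = 2.9949
prox(6.6342) = sign(6.6342)*max(|6.6342| - 4.72, 0) = 1.9142
prox(9.0465) = sign(9.0465)*max(|9.0465| - 4.72, 0) = 4.3265
prox(x) = [2.9949, 1.9142, 4.3265]
||prox(x)||_1 = 2.9949 + 1.9142 + 4.3265 = 9.2356


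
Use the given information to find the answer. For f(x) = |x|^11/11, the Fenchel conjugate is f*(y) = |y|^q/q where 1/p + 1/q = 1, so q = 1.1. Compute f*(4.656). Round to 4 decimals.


The conjugate exponent q satisfies 1/p + 1/q = 1.
p = 11, so q = 11/(11 - 1) = 1.1
|y|^q = 4.656^1.1 = 5.4302
f*(4.656) = 5.4302 / 1.1 = 4.9365


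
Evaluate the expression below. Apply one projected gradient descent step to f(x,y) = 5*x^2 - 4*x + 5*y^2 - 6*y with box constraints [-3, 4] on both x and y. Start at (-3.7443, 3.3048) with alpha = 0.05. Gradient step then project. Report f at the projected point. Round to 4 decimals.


Step 1: Compute gradient at (-3.7443, 3.3048).
grad_x = 2*5*-3.7443 - 4 = -41.443
grad_y = 2*5*3.3048 - 6 = 27.048
Step 2: Gradient step.
x_raw = -3.7443 - 0.05*-41.443 = -1.6722
y_raw = 3.3048 - 0.05*27.048 = 1.9524
Step 3: Project onto [-3, 4].
x_proj = clip(-1.6722) = -1.6722
y_proj = clip(1.9524) = 1.9524
Step 4: Evaluate f.
f(-1.6722, 1.9524) = 28.014


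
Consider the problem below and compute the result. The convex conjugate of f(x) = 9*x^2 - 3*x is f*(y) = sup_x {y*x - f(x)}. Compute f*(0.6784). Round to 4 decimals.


f*(y) = sup_x {y*x - a*x^2 - b*x} = sup_x {(y-b)*x - a*x^2}
FOC: (y - b) - 2a*x = 0 => x* = (y - b)/(2a)
x* = (0.6784 + 3)/(2*9) = 0.2044
f*(0.6784) = (y-b)^2/(4a) = (0.6784 + 3)^2/(4*9)
= 13.5306/36 = 0.3759


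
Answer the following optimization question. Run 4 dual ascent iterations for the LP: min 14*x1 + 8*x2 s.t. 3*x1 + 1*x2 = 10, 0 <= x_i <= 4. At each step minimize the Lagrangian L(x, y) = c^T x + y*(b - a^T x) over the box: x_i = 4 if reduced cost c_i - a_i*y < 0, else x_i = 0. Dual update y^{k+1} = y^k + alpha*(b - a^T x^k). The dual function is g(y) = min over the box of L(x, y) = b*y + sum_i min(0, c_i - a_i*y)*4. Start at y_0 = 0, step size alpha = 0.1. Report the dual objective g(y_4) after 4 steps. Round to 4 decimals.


Dual ascent for LP: min 14*x1 + 8*x2, 3*x1 + 1*x2 = 10, 0 <= x_i <= 4
Step 1: y^k = 0.0, reduced costs: (14.0, 8.0)
  x^k = (0.0, 0.0), subgradient = b - a^T x = 10.0
  y^{k+1} = 0.0 + 0.1*10.0 = 1.0
Step 2: y^k = 1.0, reduced costs: (11.0, 7.0)
  x^k = (0.0, 0.0), subgradient = b - a^T x = 10.0
  y^{k+1} = 1.0 + 0.1*10.0 = 2.0
Step 3: y^k = 2.0, reduced costs: (8.0, 6.0)
  x^k = (0.0, 0.0), subgradient = b - a^T x = 10.0
  y^{k+1} = 2.0 + 0.1*10.0 = 3.0
Step 4: y^k = 3.0, reduced costs: (5.0, 5.0)
  x^k = (0.0, 0.0), subgradient = b - a^T x = 10.0
  y^{k+1} = 3.0 + 0.1*10.0 = 4.0
Dual objective at y_4 = 4.0: reduced costs (2.0, 4.0), box minimizer x = (0.0, 0.0)
g(y_4) = b*y + (c1 - a1*y)*x1 + (c2 - a2*y)*x2 = 10*4.0 + 2.0*0.0 + 4.0*0.0 = 40.0 + 0.0 + 0.0 = 40.0


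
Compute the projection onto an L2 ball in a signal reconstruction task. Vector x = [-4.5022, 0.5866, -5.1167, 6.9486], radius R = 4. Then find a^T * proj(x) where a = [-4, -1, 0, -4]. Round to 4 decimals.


Step 1: Compute ||x|| (intermediates to 6 decimals).
||x|| = sqrt((-4.5022)^2 + 0.5866^2 + (-5.1167)^2 + 6.9486^2) = 9.750773
Step 2: Project.
Since ||x|| > R, scale = R/||x|| = 4/9.750773 = 0.410224, proj(x) = scale * x
proj(x) = [-1.84691, 0.240637, -2.098993, 2.850482]
Step 3: Dot product.
a^T * proj(x) = -4*(-1.84691) - 1*0.240637 + 0*(-2.098993) - 4*2.850482 = -4.2549


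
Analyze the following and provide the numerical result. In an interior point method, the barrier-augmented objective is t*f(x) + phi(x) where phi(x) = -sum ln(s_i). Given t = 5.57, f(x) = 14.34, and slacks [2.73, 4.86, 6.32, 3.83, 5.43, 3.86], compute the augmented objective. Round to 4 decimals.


Step 1: Compute log-barrier.
ln values: [1.0043, 1.581, 1.8437, 1.3429, 1.6919, 1.3507]
phi = -(1.0043 + 1.581 + 1.8437 + 1.3429 + 1.6919 + 1.3507) = -8.8145
Step 2: Compute augmented objective.
t*f(x) = 5.57*14.34 = 79.8738
Total = 79.8738 - 8.8145 = 71.0593


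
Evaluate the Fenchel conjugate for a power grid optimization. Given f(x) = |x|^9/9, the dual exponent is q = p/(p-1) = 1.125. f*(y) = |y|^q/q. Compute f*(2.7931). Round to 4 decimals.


The conjugate exponent q satisfies 1/p + 1/q = 1.
p = 9, so q = 9/(9 - 1) = 1.125
|y|^q = 2.7931^1.125 = 3.1758
f*(2.7931) = 3.1758 / 1.125 = 2.8229


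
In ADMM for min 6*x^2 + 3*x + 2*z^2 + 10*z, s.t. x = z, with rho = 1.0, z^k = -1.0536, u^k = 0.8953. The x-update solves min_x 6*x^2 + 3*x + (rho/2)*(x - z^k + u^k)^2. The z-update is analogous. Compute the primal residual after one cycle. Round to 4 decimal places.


ADMM iteration with rho = 1.0, z^k = -1.0536, u^k = 0.8953
Step 1: x-update.
Minimize 6*x^2 + 3*x + (1.0/2)*(x + 1.0536 + 0.8953)^2
FOC: (2*6 + 1.0)*x = -3 + 1.0*(-1.0536 - 0.8953)
x^{k+1} = -0.3807
Step 2: z-update.
Minimize 2*z^2 + 10*z + (1.0/2)*(-0.3807 - z + 0.8953)^2
FOC: (2*2 + 1.0)*z = -10 + 1.0*(-0.3807 + 0.8953)
z^{k+1} = -1.8971
Step 3: u-update.
u^{k+1} = 0.8953 - 0.3807 + 1.8971 = 2.4117
Step 4: Primal residual = |-0.3807 + 1.8971| = 1.5164


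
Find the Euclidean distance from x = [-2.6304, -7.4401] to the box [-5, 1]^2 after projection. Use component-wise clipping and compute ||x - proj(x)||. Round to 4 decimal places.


Project each component onto [-5, 1].
clip(-2.6304) = -2.6304, clip(-7.4401) = -5.0
Projection = [-2.6304, -5.0]
Squared diffs: [0.0, 5.9541]
Distance = sqrt(5.9541) = 2.4401


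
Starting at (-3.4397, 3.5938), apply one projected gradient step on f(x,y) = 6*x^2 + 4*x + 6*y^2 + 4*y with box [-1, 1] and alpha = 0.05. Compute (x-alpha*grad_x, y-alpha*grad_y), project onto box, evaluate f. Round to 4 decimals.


Step 1: Compute gradient at (-3.4397, 3.5938).
grad_x = 2*6*-3.4397 + 4 = -37.2764
grad_y = 2*6*3.5938 + 4 = 47.1256
Step 2: Gradient step.
x_raw = -3.4397 - 0.05*-37.2764 = -1.5759
y_raw = 3.5938 - 0.05*47.1256 = 1.2375
Step 3: Project onto [-1, 1].
x_proj = clip(-1.5759) = -1.0
y_proj = clip(1.2375) = 1.0
Step 4: Evaluate f.
f(-1.0, 1.0) = 12.0


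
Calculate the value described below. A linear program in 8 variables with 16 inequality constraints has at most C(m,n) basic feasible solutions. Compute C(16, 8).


Each vertex corresponds to some choice of n active constraints out of m, so the number of vertices is at most C(m, n) = m! / (n!(m-n)!).
m = 16, n = 8
Numerator: 16 * 15 * 14 * 13 * 12 * 11 * 10 * 9
Denominator: 8! = 40320
C(16, 8) = 12870


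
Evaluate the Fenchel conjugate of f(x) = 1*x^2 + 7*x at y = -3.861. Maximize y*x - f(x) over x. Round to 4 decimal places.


f*(y) = sup_x {y*x - a*x^2 - b*x} = sup_x {(y-b)*x - a*x^2}
FOC: (y - b) - 2a*x = 0 => x* = (y - b)/(2a)
x* = (-3.861 - 7)/(2*1) = -5.4305
f*(-3.861) = (y-b)^2/(4a) = (-3.861 - 7)^2/(4*1)
= 117.9613/4 = 29.4903


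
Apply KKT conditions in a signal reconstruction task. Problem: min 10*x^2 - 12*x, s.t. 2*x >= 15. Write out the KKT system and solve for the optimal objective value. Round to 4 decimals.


Step 1: Try lambda = 0 (constraint inactive).
x_unc = 12/(2*10) = 0.6
Check: 2*0.6 = 1.2 < 15 -- violated!
Step 2: Constraint must be active: 2*x = 15
x* = 15/2 = 7.5
lambda = (2*10*7.5 - 12)/2 = 69.0
Step 3: Compute optimal value.
f(x*) = 10*7.5^2 - 12*7.5 = 472.5


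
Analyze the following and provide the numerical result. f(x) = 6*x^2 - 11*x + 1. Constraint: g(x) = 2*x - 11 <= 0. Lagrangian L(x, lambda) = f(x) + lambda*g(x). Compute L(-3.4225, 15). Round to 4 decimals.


Step 1: Evaluate f(x).
f(-3.4225) = 6*(-3.4225)^2 - 11*(-3.4225) + 1 = 108.9285
Step 2: Evaluate g(x).
g(-3.4225) = 2*-3.4225 - 11 = -17.845
Step 3: Compute Lagrangian.
L = 108.9285 + 15*-17.845 = -158.7465


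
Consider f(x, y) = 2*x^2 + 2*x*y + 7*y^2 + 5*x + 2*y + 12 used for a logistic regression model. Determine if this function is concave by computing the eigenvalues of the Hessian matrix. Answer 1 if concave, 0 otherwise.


The Hessian of f(x,y) = 2*x^2 + 2*x*y + 7*y^2 + 5*x + 2*y + 12 is:
H = [[4, 2], [2, 14]]
Trace = 4 + 14 = 18
Determinant = 4*14 - (2)^2 = 52
Discriminant = (18)^2 - 4*52 = 116.0
Eigenvalues: lambda_1 = 3.6148, lambda_2 = 14.3852
The function is not concave.

0


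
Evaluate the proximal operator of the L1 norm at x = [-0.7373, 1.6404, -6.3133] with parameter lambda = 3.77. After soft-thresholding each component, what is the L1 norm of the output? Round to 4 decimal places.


Soft-thresholding with lambda = 3.77:
prox(-0.7373) = sign(-0.7373)*max(|-0.7373| - 3.77, 0) = 0.0
prox(1.6404) = sign(1.6404)*max(|1.6404| - 3.77, 0) = 0.0
prox(-6.3133) = sign(-6.3133)*max(|-6.3133| - 3.77, 0) = -2.5433
prox(x) = [0.0, 0.0, -2.5433]
||prox(x)||_1 = 0.0 + 0.0 + 2.5433 = 2.5433


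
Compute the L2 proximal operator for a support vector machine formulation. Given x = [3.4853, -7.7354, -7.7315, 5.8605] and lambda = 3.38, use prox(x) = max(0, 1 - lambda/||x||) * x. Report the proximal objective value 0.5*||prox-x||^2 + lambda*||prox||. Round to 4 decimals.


Step 1: Compute ||x||.
||x|| = 12.8882
Step 2: Compute scaling factor.
scale = max(0, 1 - 3.38/12.8882) = 0.7377
Step 3: prox(x) = [2.5713, -5.7067, -5.7039, 4.3236]
||prox(x)|| = 9.5082
Step 4: Proximal objective.
0.5*||prox-x||^2 = 5.7122
lambda*||prox|| = 32.1377
Total = 37.8499


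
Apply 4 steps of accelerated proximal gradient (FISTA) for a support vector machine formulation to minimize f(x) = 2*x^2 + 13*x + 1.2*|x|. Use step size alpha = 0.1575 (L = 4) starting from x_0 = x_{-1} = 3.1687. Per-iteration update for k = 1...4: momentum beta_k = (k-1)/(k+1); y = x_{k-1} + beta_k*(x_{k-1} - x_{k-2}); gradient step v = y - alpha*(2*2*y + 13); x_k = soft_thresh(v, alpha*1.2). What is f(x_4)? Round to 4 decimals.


FISTA on f(x) = 2*x^2 + 13*x + 1.2*|x|
L = 4, alpha = 0.1575
Iteration 1: beta = 0.0, y = 3.1687 + 0.0*(3.1687 - 3.1687) = 3.1687
  grad(y) = 25.6748, v = y - alpha*grad = -0.8751
  prox(v) = soft_thresh(-0.8751, 0.189) = -0.6861
Iteration 2: beta = 0.3333, y = -0.6861 + 0.3333*(-0.6861 - 3.1687) = -1.971
  grad(y) = 5.116, v = y - alpha*grad = -2.7768
  prox(v) = soft_thresh(-2.7768, 0.189) = -2.5878
Iteration 3: beta = 0.5, y = -2.5878 + 0.5*(-2.5878 + 0.6861) = -3.5386
  grad(y) = -1.1545, v = y - alpha*grad = -3.3568
  prox(v) = soft_thresh(-3.3568, 0.189) = -3.1678
Iteration 4: beta = 0.6, y = -3.1678 + 0.6*(-3.1678 + 2.5878) = -3.5158
  grad(y) = -1.0632, v = y - alpha*grad = -3.3483
  prox(v) = soft_thresh(-3.3483, 0.189) = -3.1593
f(x_4) = 2*(-3.1593)^2 + 13*(-3.1593) + 1.2*|-3.1593| = -17.3173


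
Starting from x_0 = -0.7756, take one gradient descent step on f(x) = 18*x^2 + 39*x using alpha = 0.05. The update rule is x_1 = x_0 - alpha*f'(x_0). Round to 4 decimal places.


We compute the gradient at x_0 and apply the update.
f'(x) = 36*x + 39
f'(-0.7756) = 36*-0.7756 + 39 = 11.0784
x_1 = -0.7756 - 0.05*11.0784 = -1.3295


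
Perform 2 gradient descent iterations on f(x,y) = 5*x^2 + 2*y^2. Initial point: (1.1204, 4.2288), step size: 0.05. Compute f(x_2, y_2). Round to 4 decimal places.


Gradient descent on f(x,y) = 5*x^2 + 2*y^2.
Starting point: (1.1204, 4.2288), alpha = 0.05
Step 1: grad_x = 2*5*1.1204 = 11.204, grad_y = 2*2*4.2288 = 16.9152
  x_1 = 1.1204 - 0.05*11.204 = 0.5602
  y_1 = 4.2288 - 0.05*16.9152 = 3.383
Step 2: grad_x = 2*5*0.5602 = 5.602, grad_y = 2*2*3.383 = 13.5322
  x_2 = 0.5602 - 0.05*5.602 = 0.2801
  y_2 = 3.383 - 0.05*13.5322 = 2.7064
f(0.2801, 2.7064) = 5*0.2801^2 + 2*2.7064^2 = 15.0418


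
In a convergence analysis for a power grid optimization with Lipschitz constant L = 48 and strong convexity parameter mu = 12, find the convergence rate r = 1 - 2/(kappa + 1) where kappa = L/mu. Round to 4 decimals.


Step 1: Compute the condition number.
kappa = L/mu = 48/12 = 4.0
Step 2: Compute the convergence rate.
r = 1 - 2/(kappa + 1) = 1 - 2*mu/(L + mu) = (L - mu)/(L + mu) = 36/60 = 0.6


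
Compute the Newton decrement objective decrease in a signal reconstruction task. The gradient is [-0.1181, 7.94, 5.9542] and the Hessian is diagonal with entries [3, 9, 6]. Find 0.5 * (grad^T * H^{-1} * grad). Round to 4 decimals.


Step 1: H is diagonal, so H^(-1) * g = [-0.0394, 0.8822, 0.9924].
Step 2: g^T H^(-1) g = sum_i g_i^2 / H_ii
  = (-0.1181)^2/3 + (7.94)^2/9 + (5.9542)^2/6
  = 0.0046 + 7.0048 + 5.9087 = 12.9182
Step 3: Objective decrease = 0.5 * g^T H^(-1) g = 6.4591


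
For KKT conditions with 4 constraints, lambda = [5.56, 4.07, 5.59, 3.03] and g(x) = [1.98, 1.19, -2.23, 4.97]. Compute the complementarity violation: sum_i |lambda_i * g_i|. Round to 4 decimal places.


KKT complementary slackness check:
lambda_1 * g_1 = 5.56 * 1.98 = 11.0088
lambda_2 * g_2 = 4.07 * 1.19 = 4.8433
lambda_3 * g_3 = 5.59 * -2.23 = -12.4657
lambda_4 * g_4 = 3.03 * 4.97 = 15.0591
Total violation = 11.0088 + 4.8433 + 12.4657 + 15.0591 = 43.3769


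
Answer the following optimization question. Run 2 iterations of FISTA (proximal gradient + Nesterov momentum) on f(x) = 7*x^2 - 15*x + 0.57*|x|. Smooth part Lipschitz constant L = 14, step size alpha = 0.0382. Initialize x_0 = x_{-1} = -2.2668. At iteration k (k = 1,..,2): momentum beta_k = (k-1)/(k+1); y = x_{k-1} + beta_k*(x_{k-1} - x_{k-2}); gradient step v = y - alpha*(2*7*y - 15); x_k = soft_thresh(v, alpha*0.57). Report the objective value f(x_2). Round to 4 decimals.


FISTA on f(x) = 7*x^2 - 15*x + 0.57*|x|
L = 14, alpha = 0.0382
Iteration 1: beta = 0.0, y = -2.2668 + 0.0*(-2.2668 + 2.2668) = -2.2668
  grad(y) = -46.7352, v = y - alpha*grad = -0.4815
  prox(v) = soft_thresh(-0.4815, 0.0218) = -0.4597
Iteration 2: beta = 0.3333, y = -0.4597 + 0.3333*(-0.4597 + 2.2668) = 0.1426
  grad(y) = -13.0034, v = y - alpha*grad = 0.6393
  prox(v) = soft_thresh(0.6393, 0.0218) = 0.6176
f(x_2) = 7*0.6176^2 - 15*0.6176 + 0.57*|0.6176| = -6.2418


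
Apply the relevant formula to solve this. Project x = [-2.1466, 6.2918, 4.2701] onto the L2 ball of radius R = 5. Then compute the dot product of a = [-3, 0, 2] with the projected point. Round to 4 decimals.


Step 1: Compute ||x|| (intermediates to 6 decimals).
||x|| = sqrt((-2.1466)^2 + 6.2918^2 + 4.2701^2) = 7.901164
Step 2: Project.
Since ||x|| > R, scale = R/||x|| = 5/7.901164 = 0.632818, proj(x) = scale * x
proj(x) = [-1.358407, 3.981564, 2.702196]
Step 3: Dot product.
a^T * proj(x) = -3*(-1.358407) + 0*3.981564 + 2*2.702196 = 9.4796


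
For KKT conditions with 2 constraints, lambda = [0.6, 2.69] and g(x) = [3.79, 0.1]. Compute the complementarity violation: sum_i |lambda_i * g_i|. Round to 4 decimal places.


KKT complementary slackness check:
lambda_1 * g_1 = 0.6 * 3.79 = 2.274
lambda_2 * g_2 = 2.69 * 0.1 = 0.269
Total violation = 2.274 + 0.269 = 2.543


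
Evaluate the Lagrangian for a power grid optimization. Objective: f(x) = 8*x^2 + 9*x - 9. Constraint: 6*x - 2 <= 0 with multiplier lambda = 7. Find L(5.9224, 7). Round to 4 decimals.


Step 1: Evaluate f(x).
f(5.9224) = 8*5.9224^2 + 9*5.9224 - 9 = 324.9002
Step 2: Evaluate g(x).
g(5.9224) = 6*5.9224 - 2 = 33.5344
Step 3: Compute Lagrangian.
L = 324.9002 + 7*33.5344 = 559.641


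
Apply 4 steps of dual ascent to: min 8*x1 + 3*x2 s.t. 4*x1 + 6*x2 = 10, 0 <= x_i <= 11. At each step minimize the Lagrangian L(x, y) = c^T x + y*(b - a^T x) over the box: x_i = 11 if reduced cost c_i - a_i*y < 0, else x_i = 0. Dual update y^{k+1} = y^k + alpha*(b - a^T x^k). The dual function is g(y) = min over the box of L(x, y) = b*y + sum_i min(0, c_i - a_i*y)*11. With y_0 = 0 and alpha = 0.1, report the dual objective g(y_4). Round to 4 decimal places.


Dual ascent for LP: min 8*x1 + 3*x2, 4*x1 + 6*x2 = 10, 0 <= x_i <= 11
Step 1: y^k = 0.0, reduced costs: (8.0, 3.0)
  x^k = (0.0, 0.0), subgradient = b - a^T x = 10.0
  y^{k+1} = 0.0 + 0.1*10.0 = 1.0
Step 2: y^k = 1.0, reduced costs: (4.0, -3.0)
  x^k = (0.0, 11.0), subgradient = b - a^T x = -56.0
  y^{k+1} = 1.0 + 0.1*-56.0 = -4.6
Step 3: y^k = -4.6, reduced costs: (26.4, 30.6)
  x^k = (0.0, 0.0), subgradient = b - a^T x = 10.0
  y^{k+1} = -4.6 + 0.1*10.0 = -3.6
Step 4: y^k = -3.6, reduced costs: (22.4, 24.6)
  x^k = (0.0, 0.0), subgradient = b - a^T x = 10.0
  y^{k+1} = -3.6 + 0.1*10.0 = -2.6
Dual objective at y_4 = -2.6: reduced costs (18.4, 18.6), box minimizer x = (0.0, 0.0)
g(y_4) = b*y + (c1 - a1*y)*x1 + (c2 - a2*y)*x2 = 10*(-2.6) + 18.4*0.0 + 18.6*0.0 = -26.0 + 0.0 + 0.0 = -26.0


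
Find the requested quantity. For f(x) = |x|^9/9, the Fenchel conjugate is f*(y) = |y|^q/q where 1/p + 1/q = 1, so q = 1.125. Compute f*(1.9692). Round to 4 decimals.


The conjugate exponent q satisfies 1/p + 1/q = 1.
p = 9, so q = 9/(9 - 1) = 1.125
|y|^q = 1.9692^1.125 = 2.1433
f*(1.9692) = 2.1433 / 1.125 = 1.9051


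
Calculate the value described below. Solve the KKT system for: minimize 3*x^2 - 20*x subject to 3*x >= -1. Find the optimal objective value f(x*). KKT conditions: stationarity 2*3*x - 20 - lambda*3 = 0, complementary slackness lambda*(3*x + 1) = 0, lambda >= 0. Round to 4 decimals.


Step 1: Try lambda = 0 (constraint inactive).
Stationarity: 2*3*x - 20 = 0
x* = 20/(2*3) = 10/3 = 3.3333 (rounded; the exact value 10/3 is used below)
Check constraint: 3*3.3333 = 9.9999 >= -1 -- satisfied.
Step 2: Compute optimal value.
f(x*) = 3*(10/3)^2 - 20*(10/3) = -33.3333
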